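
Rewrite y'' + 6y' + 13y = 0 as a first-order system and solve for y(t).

y(t) = K_1e^(-3t)cos(2t) + K_2e^(-3t)sin(2t)

Let x_1 = y, x_2 = y'. Then x_1' = x_2 and x_2' = -13x_1 - 6x_2.
A = [[0,1],[-13,-6]]; det(A-λI) = λ^2 + 6λ + 13.
Eigenvalues λ = -3 ± 2i.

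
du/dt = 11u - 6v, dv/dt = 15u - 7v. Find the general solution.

u(t) = -c_1e^(2t)sin(3t) + c_1e^(2t)cos(3t) + c_2e^(2t)sin(3t) + c_2e^(2t)cos(3t), v(t) = -c_1e^(2t)sin(3t) + 2c_1e^(2t)cos(3t) + 2c_2e^(2t)sin(3t) + c_2e^(2t)cos(3t)

Coefficient matrix A = [[11, -6], [15, -7]].
Characteristic polynomial det(A - λI) = λ^2 - 4λ + 13 = 0.
Eigenvalues λ = 2 ± 3i (complex conjugate pair).
For λ=2+3i: an eigenvector is (1,2) - i(-1,-1) = (1 + i, 2 + i).
A real fundamental pair from Re and Im of e^((2+3i)t)v: X_1 = e^(2t)(cos(3t)·(1,2) + sin(3t)·(-1,-1)), X_2 = e^(2t)(sin(3t)·(1,2) - cos(3t)·(-1,-1)).
General solution: c_1X_1 + c_2X_2.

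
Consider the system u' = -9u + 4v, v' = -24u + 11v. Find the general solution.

Coefficient matrix A = [[-9, 4], [-24, 11]].
Characteristic polynomial det(A - λI) = λ^2 - 2λ - 3 = 0.
Eigenvalues λ = 3, -1.
For λ=3: (A-λI) row 1 is [-12, 4], so an eigenvector is (1, 3).
For λ=-1: (A-λI) row 1 is [-8, 4], so an eigenvector is (1, 2).
General solution: c_1e^(3t)(1,3) + c_2e^(-t)(1,2).

u(t) = c_1e^(3t) + c_2e^(-t), v(t) = 3c_1e^(3t) + 2c_2e^(-t)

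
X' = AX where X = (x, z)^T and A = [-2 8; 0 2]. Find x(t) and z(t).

Coefficient matrix A = [[-2, 8], [0, 2]].
Characteristic polynomial det(A - λI) = λ^2 - 4 = 0.
Eigenvalues λ = -2, 2.
For λ=-2: (A-λI) row 1 is [0, 8], so an eigenvector is (-1, 0).
For λ=2: (A-λI) row 1 is [-4, 8], so an eigenvector is (2, 1).
General solution: c_1e^(-2t)(-1,0) + c_2e^(2t)(2,1).

x(t) = -c_1e^(-2t) + 2c_2e^(2t), z(t) = c_2e^(2t)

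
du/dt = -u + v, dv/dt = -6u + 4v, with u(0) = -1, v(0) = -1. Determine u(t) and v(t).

u(t) = e^(2t) - 2e^(t), v(t) = 3e^(2t) - 4e^(t)

Coefficient matrix A = [[-1, 1], [-6, 4]].
Characteristic polynomial det(A - λI) = λ^2 - 3λ + 2 = 0.
Eigenvalues λ = 1, 2.
For λ=1: (A-λI) row 1 is [-2, 1], so an eigenvector is (1, 2).
For λ=2: (A-λI) row 1 is [-3, 1], so an eigenvector is (1, 3).
General solution: C_1e^(t)(1,2) + C_2e^(2t)(1,3).
Applying u(0)=-1, v(0)=-1 gives C_1=-2, C_2=1.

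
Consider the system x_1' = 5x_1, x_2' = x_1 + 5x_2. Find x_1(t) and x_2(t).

x_1(t) = -C_2e^(5t), x_2(t) = -C_1e^(5t) - C_2te^(5t) + 3C_2e^(5t)

Coefficient matrix A = [[5, 0], [1, 5]].
Characteristic polynomial det(A - λI) = λ^2 - 10λ + 25 = 0.
Single eigenvalue λ = 5 with algebraic multiplicity 2.
Eigenvector v = (0,-1); generalized eigenvector w with (A-λI)w=v is (-1,3).
General solution: e^(5t)[C_1·v + C_2·(t·v + w)].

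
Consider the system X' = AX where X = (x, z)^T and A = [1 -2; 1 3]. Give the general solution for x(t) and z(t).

x(t) = c_1e^(2t)sin(t) - c_1e^(2t)cos(t) - c_2e^(2t)sin(t) - c_2e^(2t)cos(t), z(t) = -c_1e^(2t)sin(t) + c_2e^(2t)cos(t)

Coefficient matrix A = [[1, -2], [1, 3]].
Characteristic polynomial det(A - λI) = λ^2 - 4λ + 5 = 0.
Eigenvalues λ = 2 ± i (complex conjugate pair).
For λ=2+i: an eigenvector is (-1,0) - i(1,-1) = (-1 - i, 0 + i).
A real fundamental pair from Re and Im of e^((2+i)t)v: X_1 = e^(2t)(cos(t)·(-1,0) + sin(t)·(1,-1)), X_2 = e^(2t)(sin(t)·(-1,0) - cos(t)·(1,-1)).
General solution: c_1X_1 + c_2X_2.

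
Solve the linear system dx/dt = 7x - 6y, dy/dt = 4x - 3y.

Coefficient matrix A = [[7, -6], [4, -3]].
Characteristic polynomial det(A - λI) = λ^2 - 4λ + 3 = 0.
Eigenvalues λ = 1, 3.
For λ=1: (A-λI) row 1 is [6, -6], so an eigenvector is (-1, -1).
For λ=3: (A-λI) row 1 is [4, -6], so an eigenvector is (3, 2).
General solution: K_1e^(t)(-1,-1) + K_2e^(3t)(3,2).

x(t) = -K_1e^(t) + 3K_2e^(3t), y(t) = -K_1e^(t) + 2K_2e^(3t)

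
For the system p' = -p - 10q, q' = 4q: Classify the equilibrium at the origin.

A = [[-1,-10],[0,4]]; det(A-λI) = λ^2 - 3λ - 4.
λ = 4, -1: opposite signs.

saddle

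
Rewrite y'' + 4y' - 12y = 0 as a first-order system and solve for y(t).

Let x_1 = y, x_2 = y'. Then x_1' = x_2 and x_2' = 12x_1 - 4x_2.
A = [[0,1],[12,-4]]; det(A-λI) = λ^2 + 4λ - 12.
Eigenvalues λ = 2, -6 with eigenvectors (1,2), (1,-6).

y(t) = c_1e^(2t) + c_2e^(-6t)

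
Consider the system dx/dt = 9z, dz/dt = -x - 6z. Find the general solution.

x(t) = -3C_1e^(-3t) - 3C_2te^(-3t) - C_2e^(-3t), z(t) = C_1e^(-3t) + C_2te^(-3t)

Coefficient matrix A = [[0, 9], [-1, -6]].
Characteristic polynomial det(A - λI) = λ^2 + 6λ + 9 = 0.
Single eigenvalue λ = -3 with algebraic multiplicity 2.
Eigenvector v = (-3,1); generalized eigenvector w with (A-λI)w=v is (-1,0).
General solution: e^(-3t)[C_1·v + C_2·(t·v + w)].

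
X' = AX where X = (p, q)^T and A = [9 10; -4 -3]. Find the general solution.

Coefficient matrix A = [[9, 10], [-4, -3]].
Characteristic polynomial det(A - λI) = λ^2 - 6λ + 13 = 0.
Eigenvalues λ = 3 ± 2i (complex conjugate pair).
For λ=3+2i: an eigenvector is (2,-1) - i(1,-1) = (2 - i, -1 + i).
A real fundamental pair from Re and Im of e^((3+2i)t)v: X_1 = e^(3t)(cos(2t)·(2,-1) + sin(2t)·(1,-1)), X_2 = e^(3t)(sin(2t)·(2,-1) - cos(2t)·(1,-1)).
General solution: c_1X_1 + c_2X_2.

p(t) = c_1e^(3t)sin(2t) + 2c_1e^(3t)cos(2t) + 2c_2e^(3t)sin(2t) - c_2e^(3t)cos(2t), q(t) = -c_1e^(3t)sin(2t) - c_1e^(3t)cos(2t) - c_2e^(3t)sin(2t) + c_2e^(3t)cos(2t)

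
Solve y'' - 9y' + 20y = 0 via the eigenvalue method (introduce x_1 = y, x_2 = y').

y(t) = C_1e^(4t) + C_2e^(5t)

Let x_1 = y, x_2 = y'. Then x_1' = x_2 and x_2' = -20x_1 + 9x_2.
A = [[0,1],[-20,9]]; det(A-λI) = λ^2 - 9λ + 20.
Eigenvalues λ = 4, 5 with eigenvectors (1,4), (1,5).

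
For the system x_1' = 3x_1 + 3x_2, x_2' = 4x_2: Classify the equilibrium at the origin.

unstable node

A = [[3,3],[0,4]]; det(A-λI) = λ^2 - 7λ + 12.
λ = 4, 3: both positive.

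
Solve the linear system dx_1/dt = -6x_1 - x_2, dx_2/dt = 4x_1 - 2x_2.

x_1(t) = -c_1e^(-4t) - c_2te^(-4t), x_2(t) = 2c_1e^(-4t) + 2c_2te^(-4t) + c_2e^(-4t)

Coefficient matrix A = [[-6, -1], [4, -2]].
Characteristic polynomial det(A - λI) = λ^2 + 8λ + 16 = 0.
Single eigenvalue λ = -4 with algebraic multiplicity 2.
Eigenvector v = (-1,2); generalized eigenvector w with (A-λI)w=v is (0,1).
General solution: e^(-4t)[c_1·v + c_2·(t·v + w)].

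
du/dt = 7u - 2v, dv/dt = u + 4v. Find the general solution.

u(t) = C_1e^(5t) + 2C_2e^(6t), v(t) = C_1e^(5t) + C_2e^(6t)

Coefficient matrix A = [[7, -2], [1, 4]].
Characteristic polynomial det(A - λI) = λ^2 - 11λ + 30 = 0.
Eigenvalues λ = 5, 6.
For λ=5: (A-λI) row 1 is [2, -2], so an eigenvector is (1, 1).
For λ=6: (A-λI) row 1 is [1, -2], so an eigenvector is (2, 1).
General solution: C_1e^(5t)(1,1) + C_2e^(6t)(2,1).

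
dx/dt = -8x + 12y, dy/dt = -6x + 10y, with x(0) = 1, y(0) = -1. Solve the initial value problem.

x(t) = -3e^(4t) + 4e^(-2t), y(t) = -3e^(4t) + 2e^(-2t)

Coefficient matrix A = [[-8, 12], [-6, 10]].
Characteristic polynomial det(A - λI) = λ^2 - 2λ - 8 = 0.
Eigenvalues λ = 4, -2.
For λ=4: (A-λI) row 1 is [-12, 12], so an eigenvector is (1, 1).
For λ=-2: (A-λI) row 1 is [-6, 12], so an eigenvector is (2, 1).
General solution: C_1e^(4t)(1,1) + C_2e^(-2t)(2,1).
Applying x(0)=1, y(0)=-1 gives C_1=-3, C_2=2.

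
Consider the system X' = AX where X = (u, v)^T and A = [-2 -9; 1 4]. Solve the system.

u(t) = 3K_1e^(t) + 3K_2te^(t) + 2K_2e^(t), v(t) = -K_1e^(t) - K_2te^(t) - K_2e^(t)

Coefficient matrix A = [[-2, -9], [1, 4]].
Characteristic polynomial det(A - λI) = λ^2 - 2λ + 1 = 0.
Single eigenvalue λ = 1 with algebraic multiplicity 2.
Eigenvector v = (3,-1); generalized eigenvector w with (A-λI)w=v is (2,-1).
General solution: e^(t)[K_1·v + K_2·(t·v + w)].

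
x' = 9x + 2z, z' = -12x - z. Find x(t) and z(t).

x(t) = K_1e^(5t) - K_2e^(3t), z(t) = -2K_1e^(5t) + 3K_2e^(3t)

Coefficient matrix A = [[9, 2], [-12, -1]].
Characteristic polynomial det(A - λI) = λ^2 - 8λ + 15 = 0.
Eigenvalues λ = 5, 3.
For λ=5: (A-λI) row 1 is [4, 2], so an eigenvector is (1, -2).
For λ=3: (A-λI) row 1 is [6, 2], so an eigenvector is (-1, 3).
General solution: K_1e^(5t)(1,-2) + K_2e^(3t)(-1,3).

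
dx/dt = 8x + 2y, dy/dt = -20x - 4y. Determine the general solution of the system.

x(t) = -C_1e^(2t)cos(2t) - C_2e^(2t)sin(2t), y(t) = C_1e^(2t)sin(2t) + 3C_1e^(2t)cos(2t) + 3C_2e^(2t)sin(2t) - C_2e^(2t)cos(2t)

Coefficient matrix A = [[8, 2], [-20, -4]].
Characteristic polynomial det(A - λI) = λ^2 - 4λ + 8 = 0.
Eigenvalues λ = 2 ± 2i (complex conjugate pair).
For λ=2+2i: an eigenvector is (-1,3) - i(0,1) = (-1, 3 - i).
A real fundamental pair from Re and Im of e^((2+2i)t)v: X_1 = e^(2t)(cos(2t)·(-1,3) + sin(2t)·(0,1)), X_2 = e^(2t)(sin(2t)·(-1,3) - cos(2t)·(0,1)).
General solution: C_1X_1 + C_2X_2.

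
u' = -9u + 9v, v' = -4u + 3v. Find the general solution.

u(t) = 3c_1e^(-3t) + 3c_2te^(-3t) + c_2e^(-3t), v(t) = 2c_1e^(-3t) + 2c_2te^(-3t) + c_2e^(-3t)

Coefficient matrix A = [[-9, 9], [-4, 3]].
Characteristic polynomial det(A - λI) = λ^2 + 6λ + 9 = 0.
Single eigenvalue λ = -3 with algebraic multiplicity 2.
Eigenvector v = (3,2); generalized eigenvector w with (A-λI)w=v is (1,1).
General solution: e^(-3t)[c_1·v + c_2·(t·v + w)].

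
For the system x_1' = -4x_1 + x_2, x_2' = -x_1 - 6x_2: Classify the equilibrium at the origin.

stable improper node

A = [[-4,1],[-1,-6]]; det(A-λI) = λ^2 + 10λ + 25.
repeated λ = -5 with a single eigenvector.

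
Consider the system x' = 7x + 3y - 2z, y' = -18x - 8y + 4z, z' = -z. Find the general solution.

x(t) = -c_1e^(-2t) + c_2e^(t) + c_3e^(-t), y(t) = 3c_1e^(-2t) - 2c_2e^(t) - 2c_3e^(-t), z(t) = c_3e^(-t)

Coefficient matrix A = [[7, 3, -2], [-18, -8, 4], [0, 0, -1]].
det(A - λI) = 0 gives eigenvalues λ = -2, 1, -1.
For λ=-2: eigenvector (-1,3,0).
For λ=1: eigenvector (1,-2,0).
For λ=-1: eigenvector (1,-2,1).
General solution: c_1e^(-2t)(-1,3,0) + c_2e^(t)(1,-2,0) + c_3e^(-t)(1,-2,1).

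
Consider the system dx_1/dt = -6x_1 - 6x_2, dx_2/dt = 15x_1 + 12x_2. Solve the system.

Coefficient matrix A = [[-6, -6], [15, 12]].
Characteristic polynomial det(A - λI) = λ^2 - 6λ + 18 = 0.
Eigenvalues λ = 3 ± 3i (complex conjugate pair).
For λ=3+3i: an eigenvector is (-1,2) - i(-1,1) = (-1 + i, 2 - i).
A real fundamental pair from Re and Im of e^((3+3i)t)v: X_1 = e^(3t)(cos(3t)·(-1,2) + sin(3t)·(-1,1)), X_2 = e^(3t)(sin(3t)·(-1,2) - cos(3t)·(-1,1)).
General solution: c_1X_1 + c_2X_2.

x_1(t) = -c_1e^(3t)sin(3t) - c_1e^(3t)cos(3t) - c_2e^(3t)sin(3t) + c_2e^(3t)cos(3t), x_2(t) = c_1e^(3t)sin(3t) + 2c_1e^(3t)cos(3t) + 2c_2e^(3t)sin(3t) - c_2e^(3t)cos(3t)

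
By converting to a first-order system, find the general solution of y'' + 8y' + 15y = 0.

y(t) = C_1e^(-3t) + C_2e^(-5t)

Let x_1 = y, x_2 = y'. Then x_1' = x_2 and x_2' = -15x_1 - 8x_2.
A = [[0,1],[-15,-8]]; det(A-λI) = λ^2 + 8λ + 15.
Eigenvalues λ = -3, -5 with eigenvectors (1,-3), (1,-5).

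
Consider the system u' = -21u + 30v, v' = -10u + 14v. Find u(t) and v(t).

u(t) = -3K_1e^(-t) - 2K_2e^(-6t), v(t) = -2K_1e^(-t) - K_2e^(-6t)

Coefficient matrix A = [[-21, 30], [-10, 14]].
Characteristic polynomial det(A - λI) = λ^2 + 7λ + 6 = 0.
Eigenvalues λ = -1, -6.
For λ=-1: (A-λI) row 1 is [-20, 30], so an eigenvector is (-3, -2).
For λ=-6: (A-λI) row 1 is [-15, 30], so an eigenvector is (-2, -1).
General solution: K_1e^(-t)(-3,-2) + K_2e^(-6t)(-2,-1).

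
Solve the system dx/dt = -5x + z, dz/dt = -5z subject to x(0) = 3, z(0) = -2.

Coefficient matrix A = [[-5, 1], [0, -5]].
Characteristic polynomial det(A - λI) = λ^2 + 10λ + 25 = 0.
Single eigenvalue λ = -5 with algebraic multiplicity 2.
Eigenvector v = (-1,0); generalized eigenvector w with (A-λI)w=v is (-3,-1).
General solution: e^(-5t)[c_1·v + c_2·(t·v + w)].
Applying x(0)=3, z(0)=-2 gives c_1=-9, c_2=2.

x(t) = -2te^(-5t) + 3e^(-5t), z(t) = -2e^(-5t)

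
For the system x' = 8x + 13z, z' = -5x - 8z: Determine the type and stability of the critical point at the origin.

A = [[8,13],[-5,-8]]; det(A-λI) = λ^2 + 1.
λ = 0 ± i: zero real part.

center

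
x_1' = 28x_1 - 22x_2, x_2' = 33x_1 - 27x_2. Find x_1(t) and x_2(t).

x_1(t) = -C_1e^(6t) + 2C_2e^(-5t), x_2(t) = -C_1e^(6t) + 3C_2e^(-5t)

Coefficient matrix A = [[28, -22], [33, -27]].
Characteristic polynomial det(A - λI) = λ^2 - λ - 30 = 0.
Eigenvalues λ = 6, -5.
For λ=6: (A-λI) row 1 is [22, -22], so an eigenvector is (-1, -1).
For λ=-5: (A-λI) row 1 is [33, -22], so an eigenvector is (2, 3).
General solution: C_1e^(6t)(-1,-1) + C_2e^(-5t)(2,3).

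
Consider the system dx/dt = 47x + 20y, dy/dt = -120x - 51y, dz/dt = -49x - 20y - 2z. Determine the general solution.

Coefficient matrix A = [[47, 20, 0], [-120, -51, 0], [-49, -20, -2]].
det(A - λI) = 0 gives eigenvalues λ = -2, -3, -1.
For λ=-2: eigenvector (0,0,1).
For λ=-3: eigenvector (-2,5,2).
For λ=-1: eigenvector (-5,12,5).
General solution: C_1e^(-2t)(0,0,1) + C_2e^(-3t)(-2,5,2) + C_3e^(-t)(-5,12,5).

x(t) = -2C_2e^(-3t) - 5C_3e^(-t), y(t) = 5C_2e^(-3t) + 12C_3e^(-t), z(t) = C_1e^(-2t) + 2C_2e^(-3t) + 5C_3e^(-t)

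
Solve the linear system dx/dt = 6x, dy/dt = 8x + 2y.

x(t) = -K_1e^(6t), y(t) = -2K_1e^(6t) - K_2e^(2t)

Coefficient matrix A = [[6, 0], [8, 2]].
Characteristic polynomial det(A - λI) = λ^2 - 8λ + 12 = 0.
Eigenvalues λ = 6, 2.
For λ=6: (A-λI) row 2 is [8, -4], so an eigenvector is (-1, -2).
For λ=2: (A-λI) row 1 is [4, 0], so an eigenvector is (0, -1).
General solution: K_1e^(6t)(-1,-2) + K_2e^(2t)(0,-1).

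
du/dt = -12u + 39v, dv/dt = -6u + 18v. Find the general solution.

Coefficient matrix A = [[-12, 39], [-6, 18]].
Characteristic polynomial det(A - λI) = λ^2 - 6λ + 18 = 0.
Eigenvalues λ = 3 ± 3i (complex conjugate pair).
For λ=3+3i: an eigenvector is (3,1) - i(-2,-1) = (3 + 2i, 1 + i).
A real fundamental pair from Re and Im of e^((3+3i)t)v: X_1 = e^(3t)(cos(3t)·(3,1) + sin(3t)·(-2,-1)), X_2 = e^(3t)(sin(3t)·(3,1) - cos(3t)·(-2,-1)).
General solution: c_1X_1 + c_2X_2.

u(t) = -2c_1e^(3t)sin(3t) + 3c_1e^(3t)cos(3t) + 3c_2e^(3t)sin(3t) + 2c_2e^(3t)cos(3t), v(t) = -c_1e^(3t)sin(3t) + c_1e^(3t)cos(3t) + c_2e^(3t)sin(3t) + c_2e^(3t)cos(3t)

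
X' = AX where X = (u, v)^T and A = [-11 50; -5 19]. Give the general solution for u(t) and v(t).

u(t) = 3C_1e^(4t)sin(5t) - C_1e^(4t)cos(5t) - C_2e^(4t)sin(5t) - 3C_2e^(4t)cos(5t), v(t) = C_1e^(4t)sin(5t) - C_2e^(4t)cos(5t)

Coefficient matrix A = [[-11, 50], [-5, 19]].
Characteristic polynomial det(A - λI) = λ^2 - 8λ + 41 = 0.
Eigenvalues λ = 4 ± 5i (complex conjugate pair).
For λ=4+5i: an eigenvector is (-1,0) - i(3,1) = (-1 - 3i, 0 - i).
A real fundamental pair from Re and Im of e^((4+5i)t)v: X_1 = e^(4t)(cos(5t)·(-1,0) + sin(5t)·(3,1)), X_2 = e^(4t)(sin(5t)·(-1,0) - cos(5t)·(3,1)).
General solution: C_1X_1 + C_2X_2.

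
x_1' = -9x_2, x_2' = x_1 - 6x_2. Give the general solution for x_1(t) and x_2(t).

x_1(t) = -3K_1e^(-3t) - 3K_2te^(-3t) + 2K_2e^(-3t), x_2(t) = -K_1e^(-3t) - K_2te^(-3t) + K_2e^(-3t)

Coefficient matrix A = [[0, -9], [1, -6]].
Characteristic polynomial det(A - λI) = λ^2 + 6λ + 9 = 0.
Single eigenvalue λ = -3 with algebraic multiplicity 2.
Eigenvector v = (-3,-1); generalized eigenvector w with (A-λI)w=v is (2,1).
General solution: e^(-3t)[K_1·v + K_2·(t·v + w)].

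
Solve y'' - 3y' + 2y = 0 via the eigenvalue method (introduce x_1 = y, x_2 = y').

y(t) = K_1e^(t) + K_2e^(2t)

Let x_1 = y, x_2 = y'. Then x_1' = x_2 and x_2' = -2x_1 + 3x_2.
A = [[0,1],[-2,3]]; det(A-λI) = λ^2 - 3λ + 2.
Eigenvalues λ = 1, 2 with eigenvectors (1,1), (1,2).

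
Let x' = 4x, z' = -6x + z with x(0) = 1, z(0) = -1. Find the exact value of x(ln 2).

A = [[4,0],[-6,1]]; eigenvalues λ = 4, 1.
Eigenvectors: (-1,2) for λ=4, (0,1) for λ=1.
From the initial condition, c_1 = -1, c_2 = 1.
x(ln 2) = (-1)(2^4)(-1) + (1)(2^1)(0) = 16.

16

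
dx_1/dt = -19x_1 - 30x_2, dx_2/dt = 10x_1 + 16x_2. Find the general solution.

x_1(t) = -2C_1e^(-4t) + 3C_2e^(t), x_2(t) = C_1e^(-4t) - 2C_2e^(t)

Coefficient matrix A = [[-19, -30], [10, 16]].
Characteristic polynomial det(A - λI) = λ^2 + 3λ - 4 = 0.
Eigenvalues λ = -4, 1.
For λ=-4: (A-λI) row 1 is [-15, -30], so an eigenvector is (-2, 1).
For λ=1: (A-λI) row 1 is [-20, -30], so an eigenvector is (3, -2).
General solution: C_1e^(-4t)(-2,1) + C_2e^(t)(3,-2).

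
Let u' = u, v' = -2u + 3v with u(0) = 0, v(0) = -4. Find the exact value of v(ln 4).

A = [[1,0],[-2,3]]; eigenvalues λ = 1, 3.
Eigenvectors: (1,1) for λ=1, (0,-1) for λ=3.
From the initial condition, c_1 = 0, c_2 = 4.
v(ln 4) = (0)(4^1)(1) + (4)(4^3)(-1) = -256.

-256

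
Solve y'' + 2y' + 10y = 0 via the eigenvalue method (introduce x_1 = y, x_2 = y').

y(t) = c_1e^(-t)cos(3t) + c_2e^(-t)sin(3t)

Let x_1 = y, x_2 = y'. Then x_1' = x_2 and x_2' = -10x_1 - 2x_2.
A = [[0,1],[-10,-2]]; det(A-λI) = λ^2 + 2λ + 10.
Eigenvalues λ = -1 ± 3i.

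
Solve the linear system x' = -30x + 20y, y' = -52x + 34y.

x(t) = C_1e^(2t)sin(4t) - 2C_1e^(2t)cos(4t) - 2C_2e^(2t)sin(4t) - C_2e^(2t)cos(4t), y(t) = 2C_1e^(2t)sin(4t) - 3C_1e^(2t)cos(4t) - 3C_2e^(2t)sin(4t) - 2C_2e^(2t)cos(4t)

Coefficient matrix A = [[-30, 20], [-52, 34]].
Characteristic polynomial det(A - λI) = λ^2 - 4λ + 20 = 0.
Eigenvalues λ = 2 ± 4i (complex conjugate pair).
For λ=2+4i: an eigenvector is (-2,-3) - i(1,2) = (-2 - i, -3 - 2i).
A real fundamental pair from Re and Im of e^((2+4i)t)v: X_1 = e^(2t)(cos(4t)·(-2,-3) + sin(4t)·(1,2)), X_2 = e^(2t)(sin(4t)·(-2,-3) - cos(4t)·(1,2)).
General solution: C_1X_1 + C_2X_2.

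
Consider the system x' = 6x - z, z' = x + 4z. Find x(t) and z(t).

x(t) = -c_1e^(5t) - c_2te^(5t) + 2c_2e^(5t), z(t) = -c_1e^(5t) - c_2te^(5t) + 3c_2e^(5t)

Coefficient matrix A = [[6, -1], [1, 4]].
Characteristic polynomial det(A - λI) = λ^2 - 10λ + 25 = 0.
Single eigenvalue λ = 5 with algebraic multiplicity 2.
Eigenvector v = (-1,-1); generalized eigenvector w with (A-λI)w=v is (2,3).
General solution: e^(5t)[c_1·v + c_2·(t·v + w)].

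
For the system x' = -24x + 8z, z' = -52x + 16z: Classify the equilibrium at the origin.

stable spiral

A = [[-24,8],[-52,16]]; det(A-λI) = λ^2 + 8λ + 32.
λ = -4 ± 4i: negative real part.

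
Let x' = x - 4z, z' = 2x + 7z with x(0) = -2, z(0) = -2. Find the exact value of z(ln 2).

-160

A = [[1,-4],[2,7]]; eigenvalues λ = 3, 5.
Eigenvectors: (-2,1) for λ=3, (-1,1) for λ=5.
From the initial condition, c_1 = 4, c_2 = -6.
z(ln 2) = (4)(2^3)(1) + (-6)(2^5)(1) = -160.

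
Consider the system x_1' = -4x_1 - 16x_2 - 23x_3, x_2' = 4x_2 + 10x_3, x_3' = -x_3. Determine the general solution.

x_1(t) = C_1e^(-4t) - 2C_2e^(4t) + 3C_3e^(-t), x_2(t) = C_2e^(4t) - 2C_3e^(-t), x_3(t) = C_3e^(-t)

Coefficient matrix A = [[-4, -16, -23], [0, 4, 10], [0, 0, -1]].
det(A - λI) = 0 gives eigenvalues λ = -4, 4, -1.
For λ=-4: eigenvector (1,0,0).
For λ=4: eigenvector (-2,1,0).
For λ=-1: eigenvector (3,-2,1).
General solution: C_1e^(-4t)(1,0,0) + C_2e^(4t)(-2,1,0) + C_3e^(-t)(3,-2,1).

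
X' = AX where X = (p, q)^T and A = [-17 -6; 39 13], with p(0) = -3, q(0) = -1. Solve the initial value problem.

p(t) = 17e^(-2t)sin(3t) - 3e^(-2t)cos(3t), q(t) = -44e^(-2t)sin(3t) - e^(-2t)cos(3t)

Coefficient matrix A = [[-17, -6], [39, 13]].
Characteristic polynomial det(A - λI) = λ^2 + 4λ + 13 = 0.
Eigenvalues λ = -2 ± 3i (complex conjugate pair).
For λ=-2+3i: an eigenvector is (-1,3) - i(-1,2) = (-1 + i, 3 - 2i).
A real fundamental pair from Re and Im of e^((-2+3i)t)v: X_1 = e^(-2t)(cos(3t)·(-1,3) + sin(3t)·(-1,2)), X_2 = e^(-2t)(sin(3t)·(-1,3) - cos(3t)·(-1,2)).
General solution: c_1X_1 + c_2X_2.
Applying p(0)=-3, q(0)=-1 gives c_1=-7, c_2=-10.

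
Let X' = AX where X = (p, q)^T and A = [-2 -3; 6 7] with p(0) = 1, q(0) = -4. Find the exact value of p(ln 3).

A = [[-2,-3],[6,7]]; eigenvalues λ = 1, 4.
Eigenvectors: (-1,1) for λ=1, (1,-2) for λ=4.
From the initial condition, c_1 = 2, c_2 = 3.
p(ln 3) = (2)(3^1)(-1) + (3)(3^4)(1) = 237.

237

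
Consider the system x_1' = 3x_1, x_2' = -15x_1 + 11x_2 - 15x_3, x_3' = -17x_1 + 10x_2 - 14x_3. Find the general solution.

Coefficient matrix A = [[3, 0, 0], [-15, 11, -15], [-17, 10, -14]].
det(A - λI) = 0 gives eigenvalues λ = 1, 3, -4.
For λ=1: eigenvector (0,3,2).
For λ=3: eigenvector (1,0,-1).
For λ=-4: eigenvector (0,1,1).
General solution: C_1e^(t)(0,3,2) + C_2e^(3t)(1,0,-1) + C_3e^(-4t)(0,1,1).

x_1(t) = C_2e^(3t), x_2(t) = 3C_1e^(t) + C_3e^(-4t), x_3(t) = 2C_1e^(t) - C_2e^(3t) + C_3e^(-4t)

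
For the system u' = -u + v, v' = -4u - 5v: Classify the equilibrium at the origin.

stable improper node

A = [[-1,1],[-4,-5]]; det(A-λI) = λ^2 + 6λ + 9.
repeated λ = -3 with a single eigenvector.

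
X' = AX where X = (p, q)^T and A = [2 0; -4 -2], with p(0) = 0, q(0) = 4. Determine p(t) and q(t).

p(t) = 0, q(t) = 4e^(-2t)

Coefficient matrix A = [[2, 0], [-4, -2]].
Characteristic polynomial det(A - λI) = λ^2 - 4 = 0.
Eigenvalues λ = 2, -2.
For λ=2: (A-λI) row 2 is [-4, -4], so an eigenvector is (1, -1).
For λ=-2: (A-λI) row 1 is [4, 0], so an eigenvector is (0, 1).
General solution: K_1e^(2t)(1,-1) + K_2e^(-2t)(0,1).
Applying p(0)=0, q(0)=4 gives K_1=0, K_2=4.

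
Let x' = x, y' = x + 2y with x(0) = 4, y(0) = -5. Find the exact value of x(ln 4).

A = [[1,0],[1,2]]; eigenvalues λ = 1, 2.
Eigenvectors: (1,-1) for λ=1, (0,-1) for λ=2.
From the initial condition, c_1 = 4, c_2 = 1.
x(ln 4) = (4)(4^1)(1) + (1)(4^2)(0) = 16.

16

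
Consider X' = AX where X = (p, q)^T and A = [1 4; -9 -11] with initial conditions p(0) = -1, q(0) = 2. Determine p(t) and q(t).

Coefficient matrix A = [[1, 4], [-9, -11]].
Characteristic polynomial det(A - λI) = λ^2 + 10λ + 25 = 0.
Single eigenvalue λ = -5 with algebraic multiplicity 2.
Eigenvector v = (-2,3); generalized eigenvector w with (A-λI)w=v is (1,-2).
General solution: e^(-5t)[C_1·v + C_2·(t·v + w)].
Applying p(0)=-1, q(0)=2 gives C_1=0, C_2=-1.

p(t) = 2te^(-5t) - e^(-5t), q(t) = -3te^(-5t) + 2e^(-5t)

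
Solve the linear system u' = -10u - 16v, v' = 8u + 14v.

Coefficient matrix A = [[-10, -16], [8, 14]].
Characteristic polynomial det(A - λI) = λ^2 - 4λ - 12 = 0.
Eigenvalues λ = -2, 6.
For λ=-2: (A-λI) row 1 is [-8, -16], so an eigenvector is (-2, 1).
For λ=6: (A-λI) row 1 is [-16, -16], so an eigenvector is (-1, 1).
General solution: c_1e^(-2t)(-2,1) + c_2e^(6t)(-1,1).

u(t) = -2c_1e^(-2t) - c_2e^(6t), v(t) = c_1e^(-2t) + c_2e^(6t)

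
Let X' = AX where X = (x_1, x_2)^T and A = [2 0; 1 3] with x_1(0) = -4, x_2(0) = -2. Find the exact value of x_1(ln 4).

-64

A = [[2,0],[1,3]]; eigenvalues λ = 2, 3.
Eigenvectors: (1,-1) for λ=2, (0,-1) for λ=3.
From the initial condition, c_1 = -4, c_2 = 6.
x_1(ln 4) = (-4)(4^2)(1) + (6)(4^3)(0) = -64.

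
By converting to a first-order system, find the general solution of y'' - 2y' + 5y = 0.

y(t) = K_1e^(t)cos(2t) + K_2e^(t)sin(2t)

Let x_1 = y, x_2 = y'. Then x_1' = x_2 and x_2' = -5x_1 + 2x_2.
A = [[0,1],[-5,2]]; det(A-λI) = λ^2 - 2λ + 5.
Eigenvalues λ = 1 ± 2i.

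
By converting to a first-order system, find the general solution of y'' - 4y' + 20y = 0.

Let x_1 = y, x_2 = y'. Then x_1' = x_2 and x_2' = -20x_1 + 4x_2.
A = [[0,1],[-20,4]]; det(A-λI) = λ^2 - 4λ + 20.
Eigenvalues λ = 2 ± 4i.

y(t) = C_1e^(2t)cos(4t) + C_2e^(2t)sin(4t)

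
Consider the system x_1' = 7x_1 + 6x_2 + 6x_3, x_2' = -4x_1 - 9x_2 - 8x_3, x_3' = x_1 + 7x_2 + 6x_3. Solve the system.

x_1(t) = 2C_1e^(4t) - C_3e^(t), x_2(t) = C_2e^(-t) - 2C_3e^(t), x_3(t) = -C_1e^(4t) - C_2e^(-t) + 3C_3e^(t)

Coefficient matrix A = [[7, 6, 6], [-4, -9, -8], [1, 7, 6]].
det(A - λI) = 0 gives eigenvalues λ = 4, -1, 1.
For λ=4: eigenvector (2,0,-1).
For λ=-1: eigenvector (0,1,-1).
For λ=1: eigenvector (-1,-2,3).
General solution: C_1e^(4t)(2,0,-1) + C_2e^(-t)(0,1,-1) + C_3e^(t)(-1,-2,3).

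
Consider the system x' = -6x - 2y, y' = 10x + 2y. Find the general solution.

x(t) = K_1e^(-2t)sin(2t) - K_2e^(-2t)cos(2t), y(t) = -2K_1e^(-2t)sin(2t) - K_1e^(-2t)cos(2t) - K_2e^(-2t)sin(2t) + 2K_2e^(-2t)cos(2t)

Coefficient matrix A = [[-6, -2], [10, 2]].
Characteristic polynomial det(A - λI) = λ^2 + 4λ + 8 = 0.
Eigenvalues λ = -2 ± 2i (complex conjugate pair).
For λ=-2+2i: an eigenvector is (0,-1) - i(1,-2) = (0 - i, -1 + 2i).
A real fundamental pair from Re and Im of e^((-2+2i)t)v: X_1 = e^(-2t)(cos(2t)·(0,-1) + sin(2t)·(1,-2)), X_2 = e^(-2t)(sin(2t)·(0,-1) - cos(2t)·(1,-2)).
General solution: K_1X_1 + K_2X_2.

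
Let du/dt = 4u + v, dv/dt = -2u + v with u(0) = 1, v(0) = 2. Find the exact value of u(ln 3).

A = [[4,1],[-2,1]]; eigenvalues λ = 2, 3.
Eigenvectors: (-1,2) for λ=2, (1,-1) for λ=3.
From the initial condition, c_1 = 3, c_2 = 4.
u(ln 3) = (3)(3^2)(-1) + (4)(3^3)(1) = 81.

81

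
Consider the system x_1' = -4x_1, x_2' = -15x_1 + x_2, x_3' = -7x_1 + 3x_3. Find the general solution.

x_1(t) = C_1e^(-4t), x_2(t) = 3C_1e^(-4t) + C_2e^(t), x_3(t) = C_1e^(-4t) + C_3e^(3t)

Coefficient matrix A = [[-4, 0, 0], [-15, 1, 0], [-7, 0, 3]].
det(A - λI) = 0 gives eigenvalues λ = -4, 1, 3.
For λ=-4: eigenvector (1,3,1).
For λ=1: eigenvector (0,1,0).
For λ=3: eigenvector (0,0,1).
General solution: C_1e^(-4t)(1,3,1) + C_2e^(t)(0,1,0) + C_3e^(3t)(0,0,1).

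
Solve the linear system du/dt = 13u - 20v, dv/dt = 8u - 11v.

Coefficient matrix A = [[13, -20], [8, -11]].
Characteristic polynomial det(A - λI) = λ^2 - 2λ + 17 = 0.
Eigenvalues λ = 1 ± 4i (complex conjugate pair).
For λ=1+4i: an eigenvector is (1,1) - i(-2,-1) = (1 + 2i, 1 + i).
A real fundamental pair from Re and Im of e^((1+4i)t)v: X_1 = e^(t)(cos(4t)·(1,1) + sin(4t)·(-2,-1)), X_2 = e^(t)(sin(4t)·(1,1) - cos(4t)·(-2,-1)).
General solution: C_1X_1 + C_2X_2.

u(t) = -2C_1e^(t)sin(4t) + C_1e^(t)cos(4t) + C_2e^(t)sin(4t) + 2C_2e^(t)cos(4t), v(t) = -C_1e^(t)sin(4t) + C_1e^(t)cos(4t) + C_2e^(t)sin(4t) + C_2e^(t)cos(4t)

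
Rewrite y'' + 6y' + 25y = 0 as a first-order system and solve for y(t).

Let x_1 = y, x_2 = y'. Then x_1' = x_2 and x_2' = -25x_1 - 6x_2.
A = [[0,1],[-25,-6]]; det(A-λI) = λ^2 + 6λ + 25.
Eigenvalues λ = -3 ± 4i.

y(t) = C_1e^(-3t)cos(4t) + C_2e^(-3t)sin(4t)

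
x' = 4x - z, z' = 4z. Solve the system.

x(t) = C_1e^(4t) + C_2te^(4t) - 2C_2e^(4t), z(t) = -C_2e^(4t)

Coefficient matrix A = [[4, -1], [0, 4]].
Characteristic polynomial det(A - λI) = λ^2 - 8λ + 16 = 0.
Single eigenvalue λ = 4 with algebraic multiplicity 2.
Eigenvector v = (1,0); generalized eigenvector w with (A-λI)w=v is (-2,-1).
General solution: e^(4t)[C_1·v + C_2·(t·v + w)].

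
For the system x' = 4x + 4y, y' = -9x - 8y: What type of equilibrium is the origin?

A = [[4,4],[-9,-8]]; det(A-λI) = λ^2 + 4λ + 4.
repeated λ = -2 with a single eigenvector.

stable improper node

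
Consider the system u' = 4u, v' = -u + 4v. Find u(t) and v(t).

u(t) = K_2e^(4t), v(t) = -K_1e^(4t) - K_2te^(4t) + 2K_2e^(4t)

Coefficient matrix A = [[4, 0], [-1, 4]].
Characteristic polynomial det(A - λI) = λ^2 - 8λ + 16 = 0.
Single eigenvalue λ = 4 with algebraic multiplicity 2.
Eigenvector v = (0,-1); generalized eigenvector w with (A-λI)w=v is (1,2).
General solution: e^(4t)[K_1·v + K_2·(t·v + w)].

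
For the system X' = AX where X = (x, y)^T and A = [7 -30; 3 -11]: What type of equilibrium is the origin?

stable spiral

A = [[7,-30],[3,-11]]; det(A-λI) = λ^2 + 4λ + 13.
λ = -2 ± 3i: negative real part.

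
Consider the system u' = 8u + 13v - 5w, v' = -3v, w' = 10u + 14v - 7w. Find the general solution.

Coefficient matrix A = [[8, 13, -5], [0, -3, 0], [10, 14, -7]].
det(A - λI) = 0 gives eigenvalues λ = -3, -2, 3.
For λ=-3: eigenvector (-3,1,-4).
For λ=-2: eigenvector (1,0,2).
For λ=3: eigenvector (-1,0,-1).
General solution: c_1e^(-3t)(-3,1,-4) + c_2e^(-2t)(1,0,2) + c_3e^(3t)(-1,0,-1).

u(t) = -3c_1e^(-3t) + c_2e^(-2t) - c_3e^(3t), v(t) = c_1e^(-3t), w(t) = -4c_1e^(-3t) + 2c_2e^(-2t) - c_3e^(3t)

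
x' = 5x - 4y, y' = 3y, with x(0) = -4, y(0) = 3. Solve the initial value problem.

x(t) = -10e^(5t) + 6e^(3t), y(t) = 3e^(3t)

Coefficient matrix A = [[5, -4], [0, 3]].
Characteristic polynomial det(A - λI) = λ^2 - 8λ + 15 = 0.
Eigenvalues λ = 3, 5.
For λ=3: (A-λI) row 1 is [2, -4], so an eigenvector is (2, 1).
For λ=5: (A-λI) row 1 is [0, -4], so an eigenvector is (1, 0).
General solution: c_1e^(3t)(2,1) + c_2e^(5t)(1,0).
Applying x(0)=-4, y(0)=3 gives c_1=3, c_2=-10.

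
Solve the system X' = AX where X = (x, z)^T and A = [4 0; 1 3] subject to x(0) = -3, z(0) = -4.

Coefficient matrix A = [[4, 0], [1, 3]].
Characteristic polynomial det(A - λI) = λ^2 - 7λ + 12 = 0.
Eigenvalues λ = 3, 4.
For λ=3: (A-λI) row 1 is [1, 0], so an eigenvector is (0, -1).
For λ=4: (A-λI) row 2 is [1, -1], so an eigenvector is (1, 1).
General solution: C_1e^(3t)(0,-1) + C_2e^(4t)(1,1).
Applying x(0)=-3, z(0)=-4 gives C_1=1, C_2=-3.

x(t) = -3e^(4t), z(t) = -3e^(4t) - e^(3t)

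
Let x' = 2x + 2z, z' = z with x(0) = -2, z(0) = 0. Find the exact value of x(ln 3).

A = [[2,2],[0,1]]; eigenvalues λ = 2, 1.
Eigenvectors: (1,0) for λ=2, (-2,1) for λ=1.
From the initial condition, c_1 = -2, c_2 = 0.
x(ln 3) = (-2)(3^2)(1) + (0)(3^1)(-2) = -18.

-18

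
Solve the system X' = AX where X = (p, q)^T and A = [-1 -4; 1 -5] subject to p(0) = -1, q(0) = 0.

p(t) = -2te^(-3t) - e^(-3t), q(t) = -te^(-3t)

Coefficient matrix A = [[-1, -4], [1, -5]].
Characteristic polynomial det(A - λI) = λ^2 + 6λ + 9 = 0.
Single eigenvalue λ = -3 with algebraic multiplicity 2.
Eigenvector v = (-2,-1); generalized eigenvector w with (A-λI)w=v is (-3,-1).
General solution: e^(-3t)[c_1·v + c_2·(t·v + w)].
Applying p(0)=-1, q(0)=0 gives c_1=-1, c_2=1.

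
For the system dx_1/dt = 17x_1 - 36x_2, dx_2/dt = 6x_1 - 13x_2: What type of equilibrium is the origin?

A = [[17,-36],[6,-13]]; det(A-λI) = λ^2 - 4λ - 5.
λ = 5, -1: opposite signs.

saddle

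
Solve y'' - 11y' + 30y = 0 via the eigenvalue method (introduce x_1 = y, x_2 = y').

Let x_1 = y, x_2 = y'. Then x_1' = x_2 and x_2' = -30x_1 + 11x_2.
A = [[0,1],[-30,11]]; det(A-λI) = λ^2 - 11λ + 30.
Eigenvalues λ = 6, 5 with eigenvectors (1,6), (1,5).

y(t) = K_1e^(6t) + K_2e^(5t)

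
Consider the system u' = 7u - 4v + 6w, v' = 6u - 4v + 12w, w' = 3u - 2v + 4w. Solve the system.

Coefficient matrix A = [[7, -4, 6], [6, -4, 12], [3, -2, 4]].
det(A - λI) = 0 gives eigenvalues λ = 1, 2, 4.
For λ=1: eigenvector (3,6,1).
For λ=2: eigenvector (2,4,1).
For λ=4: eigenvector (-2,-3,-1).
General solution: c_1e^(t)(3,6,1) + c_2e^(2t)(2,4,1) + c_3e^(4t)(-2,-3,-1).

u(t) = 3c_1e^(t) + 2c_2e^(2t) - 2c_3e^(4t), v(t) = 6c_1e^(t) + 4c_2e^(2t) - 3c_3e^(4t), w(t) = c_1e^(t) + c_2e^(2t) - c_3e^(4t)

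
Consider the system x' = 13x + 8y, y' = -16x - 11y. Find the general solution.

Coefficient matrix A = [[13, 8], [-16, -11]].
Characteristic polynomial det(A - λI) = λ^2 - 2λ - 15 = 0.
Eigenvalues λ = -3, 5.
For λ=-3: (A-λI) row 1 is [16, 8], so an eigenvector is (1, -2).
For λ=5: (A-λI) row 1 is [8, 8], so an eigenvector is (-1, 1).
General solution: c_1e^(-3t)(1,-2) + c_2e^(5t)(-1,1).

x(t) = c_1e^(-3t) - c_2e^(5t), y(t) = -2c_1e^(-3t) + c_2e^(5t)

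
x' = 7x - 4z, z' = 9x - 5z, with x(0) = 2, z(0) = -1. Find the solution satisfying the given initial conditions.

x(t) = 16te^(t) + 2e^(t), z(t) = 24te^(t) - e^(t)

Coefficient matrix A = [[7, -4], [9, -5]].
Characteristic polynomial det(A - λI) = λ^2 - 2λ + 1 = 0.
Single eigenvalue λ = 1 with algebraic multiplicity 2.
Eigenvector v = (2,3); generalized eigenvector w with (A-λI)w=v is (-1,-2).
General solution: e^(t)[K_1·v + K_2·(t·v + w)].
Applying x(0)=2, z(0)=-1 gives K_1=5, K_2=8.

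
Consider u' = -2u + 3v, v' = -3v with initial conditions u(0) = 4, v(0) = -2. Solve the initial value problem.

u(t) = -2e^(-2t) + 6e^(-3t), v(t) = -2e^(-3t)

Coefficient matrix A = [[-2, 3], [0, -3]].
Characteristic polynomial det(A - λI) = λ^2 + 5λ + 6 = 0.
Eigenvalues λ = -2, -3.
For λ=-2: (A-λI) row 1 is [0, 3], so an eigenvector is (1, 0).
For λ=-3: (A-λI) row 1 is [1, 3], so an eigenvector is (-3, 1).
General solution: c_1e^(-2t)(1,0) + c_2e^(-3t)(-3,1).
Applying u(0)=4, v(0)=-2 gives c_1=-2, c_2=-2.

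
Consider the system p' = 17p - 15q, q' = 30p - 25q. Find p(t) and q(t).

Coefficient matrix A = [[17, -15], [30, -25]].
Characteristic polynomial det(A - λI) = λ^2 + 8λ + 25 = 0.
Eigenvalues λ = -4 ± 3i (complex conjugate pair).
For λ=-4+3i: an eigenvector is (-1,-1) - i(-2,-3) = (-1 + 2i, -1 + 3i).
A real fundamental pair from Re and Im of e^((-4+3i)t)v: X_1 = e^(-4t)(cos(3t)·(-1,-1) + sin(3t)·(-2,-3)), X_2 = e^(-4t)(sin(3t)·(-1,-1) - cos(3t)·(-2,-3)).
General solution: c_1X_1 + c_2X_2.

p(t) = -2c_1e^(-4t)sin(3t) - c_1e^(-4t)cos(3t) - c_2e^(-4t)sin(3t) + 2c_2e^(-4t)cos(3t), q(t) = -3c_1e^(-4t)sin(3t) - c_1e^(-4t)cos(3t) - c_2e^(-4t)sin(3t) + 3c_2e^(-4t)cos(3t)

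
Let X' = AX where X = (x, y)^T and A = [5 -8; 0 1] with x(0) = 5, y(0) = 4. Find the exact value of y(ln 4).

A = [[5,-8],[0,1]]; eigenvalues λ = 1, 5.
Eigenvectors: (-2,-1) for λ=1, (-1,0) for λ=5.
From the initial condition, c_1 = -4, c_2 = 3.
y(ln 4) = (-4)(4^1)(-1) + (3)(4^5)(0) = 16.

16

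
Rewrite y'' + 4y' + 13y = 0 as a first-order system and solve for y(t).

Let x_1 = y, x_2 = y'. Then x_1' = x_2 and x_2' = -13x_1 - 4x_2.
A = [[0,1],[-13,-4]]; det(A-λI) = λ^2 + 4λ + 13.
Eigenvalues λ = -2 ± 3i.

y(t) = c_1e^(-2t)cos(3t) + c_2e^(-2t)sin(3t)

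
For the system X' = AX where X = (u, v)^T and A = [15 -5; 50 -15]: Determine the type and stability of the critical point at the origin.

center

A = [[15,-5],[50,-15]]; det(A-λI) = λ^2 + 25.
λ = 0 ± 5i: zero real part.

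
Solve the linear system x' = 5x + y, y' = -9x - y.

Coefficient matrix A = [[5, 1], [-9, -1]].
Characteristic polynomial det(A - λI) = λ^2 - 4λ + 4 = 0.
Single eigenvalue λ = 2 with algebraic multiplicity 2.
Eigenvector v = (-1,3); generalized eigenvector w with (A-λI)w=v is (0,-1).
General solution: e^(2t)[K_1·v + K_2·(t·v + w)].

x(t) = -K_1e^(2t) - K_2te^(2t), y(t) = 3K_1e^(2t) + 3K_2te^(2t) - K_2e^(2t)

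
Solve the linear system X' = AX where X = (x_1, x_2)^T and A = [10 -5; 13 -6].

x_1(t) = c_1e^(2t)sin(t) + 2c_1e^(2t)cos(t) + 2c_2e^(2t)sin(t) - c_2e^(2t)cos(t), x_2(t) = 2c_1e^(2t)sin(t) + 3c_1e^(2t)cos(t) + 3c_2e^(2t)sin(t) - 2c_2e^(2t)cos(t)

Coefficient matrix A = [[10, -5], [13, -6]].
Characteristic polynomial det(A - λI) = λ^2 - 4λ + 5 = 0.
Eigenvalues λ = 2 ± i (complex conjugate pair).
For λ=2+i: an eigenvector is (2,3) - i(1,2) = (2 - i, 3 - 2i).
A real fundamental pair from Re and Im of e^((2+i)t)v: X_1 = e^(2t)(cos(t)·(2,3) + sin(t)·(1,2)), X_2 = e^(2t)(sin(t)·(2,3) - cos(t)·(1,2)).
General solution: c_1X_1 + c_2X_2.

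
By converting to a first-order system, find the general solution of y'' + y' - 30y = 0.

y(t) = C_1e^(5t) + C_2e^(-6t)

Let x_1 = y, x_2 = y'. Then x_1' = x_2 and x_2' = 30x_1 - x_2.
A = [[0,1],[30,-1]]; det(A-λI) = λ^2 + λ - 30.
Eigenvalues λ = 5, -6 with eigenvectors (1,5), (1,-6).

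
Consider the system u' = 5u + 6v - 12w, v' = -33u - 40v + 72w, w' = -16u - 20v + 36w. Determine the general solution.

u(t) = 3K_1e^(3t) - 2K_3e^(2t), v(t) = -9K_1e^(3t) + 2K_2e^(-4t) + 5K_3e^(2t), w(t) = -4K_1e^(3t) + K_2e^(-4t) + 2K_3e^(2t)

Coefficient matrix A = [[5, 6, -12], [-33, -40, 72], [-16, -20, 36]].
det(A - λI) = 0 gives eigenvalues λ = 3, -4, 2.
For λ=3: eigenvector (3,-9,-4).
For λ=-4: eigenvector (0,2,1).
For λ=2: eigenvector (-2,5,2).
General solution: K_1e^(3t)(3,-9,-4) + K_2e^(-4t)(0,2,1) + K_3e^(2t)(-2,5,2).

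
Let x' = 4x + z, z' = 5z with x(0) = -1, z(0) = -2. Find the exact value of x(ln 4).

A = [[4,1],[0,5]]; eigenvalues λ = 4, 5.
Eigenvectors: (1,0) for λ=4, (-1,-1) for λ=5.
From the initial condition, c_1 = 1, c_2 = 2.
x(ln 4) = (1)(4^4)(1) + (2)(4^5)(-1) = -1792.

-1792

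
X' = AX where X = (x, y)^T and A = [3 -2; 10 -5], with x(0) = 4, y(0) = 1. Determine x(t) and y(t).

x(t) = 7e^(-t)sin(2t) + 4e^(-t)cos(2t), y(t) = 18e^(-t)sin(2t) + e^(-t)cos(2t)

Coefficient matrix A = [[3, -2], [10, -5]].
Characteristic polynomial det(A - λI) = λ^2 + 2λ + 5 = 0.
Eigenvalues λ = -1 ± 2i (complex conjugate pair).
For λ=-1+2i: an eigenvector is (1,2) - i(0,1) = (1, 2 - i).
A real fundamental pair from Re and Im of e^((-1+2i)t)v: X_1 = e^(-t)(cos(2t)·(1,2) + sin(2t)·(0,1)), X_2 = e^(-t)(sin(2t)·(1,2) - cos(2t)·(0,1)).
General solution: K_1X_1 + K_2X_2.
Applying x(0)=4, y(0)=1 gives K_1=4, K_2=7.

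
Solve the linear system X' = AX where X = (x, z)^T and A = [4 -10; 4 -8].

Coefficient matrix A = [[4, -10], [4, -8]].
Characteristic polynomial det(A - λI) = λ^2 + 4λ + 8 = 0.
Eigenvalues λ = -2 ± 2i (complex conjugate pair).
For λ=-2+2i: an eigenvector is (1,1) - i(-2,-1) = (1 + 2i, 1 + i).
A real fundamental pair from Re and Im of e^((-2+2i)t)v: X_1 = e^(-2t)(cos(2t)·(1,1) + sin(2t)·(-2,-1)), X_2 = e^(-2t)(sin(2t)·(1,1) - cos(2t)·(-2,-1)).
General solution: K_1X_1 + K_2X_2.

x(t) = -2K_1e^(-2t)sin(2t) + K_1e^(-2t)cos(2t) + K_2e^(-2t)sin(2t) + 2K_2e^(-2t)cos(2t), z(t) = -K_1e^(-2t)sin(2t) + K_1e^(-2t)cos(2t) + K_2e^(-2t)sin(2t) + K_2e^(-2t)cos(2t)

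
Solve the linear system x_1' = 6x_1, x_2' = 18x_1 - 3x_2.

Coefficient matrix A = [[6, 0], [18, -3]].
Characteristic polynomial det(A - λI) = λ^2 - 3λ - 18 = 0.
Eigenvalues λ = 6, -3.
For λ=6: (A-λI) row 2 is [18, -9], so an eigenvector is (-1, -2).
For λ=-3: (A-λI) row 1 is [9, 0], so an eigenvector is (0, -1).
General solution: c_1e^(6t)(-1,-2) + c_2e^(-3t)(0,-1).

x_1(t) = -c_1e^(6t), x_2(t) = -2c_1e^(6t) - c_2e^(-3t)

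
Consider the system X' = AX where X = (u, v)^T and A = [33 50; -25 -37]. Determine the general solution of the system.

Coefficient matrix A = [[33, 50], [-25, -37]].
Characteristic polynomial det(A - λI) = λ^2 + 4λ + 29 = 0.
Eigenvalues λ = -2 ± 5i (complex conjugate pair).
For λ=-2+5i: an eigenvector is (-1,1) - i(3,-2) = (-1 - 3i, 1 + 2i).
A real fundamental pair from Re and Im of e^((-2+5i)t)v: X_1 = e^(-2t)(cos(5t)·(-1,1) + sin(5t)·(3,-2)), X_2 = e^(-2t)(sin(5t)·(-1,1) - cos(5t)·(3,-2)).
General solution: c_1X_1 + c_2X_2.

u(t) = 3c_1e^(-2t)sin(5t) - c_1e^(-2t)cos(5t) - c_2e^(-2t)sin(5t) - 3c_2e^(-2t)cos(5t), v(t) = -2c_1e^(-2t)sin(5t) + c_1e^(-2t)cos(5t) + c_2e^(-2t)sin(5t) + 2c_2e^(-2t)cos(5t)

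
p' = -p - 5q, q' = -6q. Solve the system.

p(t) = c_1e^(-t) - c_2e^(-6t), q(t) = -c_2e^(-6t)

Coefficient matrix A = [[-1, -5], [0, -6]].
Characteristic polynomial det(A - λI) = λ^2 + 7λ + 6 = 0.
Eigenvalues λ = -1, -6.
For λ=-1: (A-λI) row 1 is [0, -5], so an eigenvector is (1, 0).
For λ=-6: (A-λI) row 1 is [5, -5], so an eigenvector is (-1, -1).
General solution: c_1e^(-t)(1,0) + c_2e^(-6t)(-1,-1).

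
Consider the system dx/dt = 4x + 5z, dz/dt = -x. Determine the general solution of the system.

x(t) = c_1e^(2t)sin(t) - 2c_1e^(2t)cos(t) - 2c_2e^(2t)sin(t) - c_2e^(2t)cos(t), z(t) = c_1e^(2t)cos(t) + c_2e^(2t)sin(t)

Coefficient matrix A = [[4, 5], [-1, 0]].
Characteristic polynomial det(A - λI) = λ^2 - 4λ + 5 = 0.
Eigenvalues λ = 2 ± i (complex conjugate pair).
For λ=2+i: an eigenvector is (-2,1) - i(1,0) = (-2 - i, 1).
A real fundamental pair from Re and Im of e^((2+i)t)v: X_1 = e^(2t)(cos(t)·(-2,1) + sin(t)·(1,0)), X_2 = e^(2t)(sin(t)·(-2,1) - cos(t)·(1,0)).
General solution: c_1X_1 + c_2X_2.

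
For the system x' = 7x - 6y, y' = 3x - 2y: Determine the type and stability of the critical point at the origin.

A = [[7,-6],[3,-2]]; det(A-λI) = λ^2 - 5λ + 4.
λ = 4, 1: both positive.

unstable node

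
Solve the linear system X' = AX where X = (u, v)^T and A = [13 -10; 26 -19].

Coefficient matrix A = [[13, -10], [26, -19]].
Characteristic polynomial det(A - λI) = λ^2 + 6λ + 13 = 0.
Eigenvalues λ = -3 ± 2i (complex conjugate pair).
For λ=-3+2i: an eigenvector is (1,2) - i(-2,-3) = (1 + 2i, 2 + 3i).
A real fundamental pair from Re and Im of e^((-3+2i)t)v: X_1 = e^(-3t)(cos(2t)·(1,2) + sin(2t)·(-2,-3)), X_2 = e^(-3t)(sin(2t)·(1,2) - cos(2t)·(-2,-3)).
General solution: c_1X_1 + c_2X_2.

u(t) = -2c_1e^(-3t)sin(2t) + c_1e^(-3t)cos(2t) + c_2e^(-3t)sin(2t) + 2c_2e^(-3t)cos(2t), v(t) = -3c_1e^(-3t)sin(2t) + 2c_1e^(-3t)cos(2t) + 2c_2e^(-3t)sin(2t) + 3c_2e^(-3t)cos(2t)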